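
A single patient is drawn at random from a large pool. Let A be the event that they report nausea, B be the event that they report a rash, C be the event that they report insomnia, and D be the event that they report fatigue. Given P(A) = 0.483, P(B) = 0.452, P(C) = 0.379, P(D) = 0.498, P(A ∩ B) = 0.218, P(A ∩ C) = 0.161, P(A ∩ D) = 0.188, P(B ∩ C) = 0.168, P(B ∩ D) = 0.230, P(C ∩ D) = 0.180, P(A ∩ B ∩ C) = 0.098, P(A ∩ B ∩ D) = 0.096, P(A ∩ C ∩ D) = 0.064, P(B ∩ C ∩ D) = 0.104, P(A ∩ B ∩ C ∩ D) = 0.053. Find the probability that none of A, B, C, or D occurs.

0.024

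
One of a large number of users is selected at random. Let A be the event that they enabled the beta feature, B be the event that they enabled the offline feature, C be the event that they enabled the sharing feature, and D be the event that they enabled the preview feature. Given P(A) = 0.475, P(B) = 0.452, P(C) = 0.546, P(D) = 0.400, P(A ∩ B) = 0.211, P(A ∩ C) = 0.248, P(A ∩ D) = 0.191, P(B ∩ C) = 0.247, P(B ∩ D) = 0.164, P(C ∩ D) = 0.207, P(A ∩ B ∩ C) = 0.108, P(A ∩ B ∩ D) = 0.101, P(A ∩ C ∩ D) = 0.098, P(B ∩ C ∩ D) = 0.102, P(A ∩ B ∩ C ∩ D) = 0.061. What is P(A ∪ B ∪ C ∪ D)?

0.953

Apply inclusion-exclusion:
P(A ∪ B ∪ C ∪ D) = 0.475 + 0.452 + 0.546 + 0.400 − 0.211 − 0.248 − 0.191 − 0.247 − 0.164 − 0.207 + 0.108 + 0.101 + 0.098 + 0.102 − 0.061 = 0.953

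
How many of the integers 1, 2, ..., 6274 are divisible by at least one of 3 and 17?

2337

By inclusion–exclusion:
floor(6274/3) + floor(6274/17) − floor(6274/51) = 2091 + 369 − 123 = 2337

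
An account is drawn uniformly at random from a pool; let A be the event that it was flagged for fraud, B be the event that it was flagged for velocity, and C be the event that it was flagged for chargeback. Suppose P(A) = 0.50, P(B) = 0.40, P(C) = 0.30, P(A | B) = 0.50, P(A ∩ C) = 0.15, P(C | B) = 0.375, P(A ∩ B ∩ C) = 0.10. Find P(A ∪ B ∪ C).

0.80

P(A ∩ B) = P(B)·P(A|B) = 0.40 × 0.50 = 0.20
P(B ∩ C) = P(B)·P(C|B) = 0.40 × 0.375 = 0.15
Inclusion–exclusion gives
P(A ∪ B ∪ C) = 0.50 + 0.40 + 0.30 − 0.20 − 0.15 − 0.15 + 0.10 = 0.80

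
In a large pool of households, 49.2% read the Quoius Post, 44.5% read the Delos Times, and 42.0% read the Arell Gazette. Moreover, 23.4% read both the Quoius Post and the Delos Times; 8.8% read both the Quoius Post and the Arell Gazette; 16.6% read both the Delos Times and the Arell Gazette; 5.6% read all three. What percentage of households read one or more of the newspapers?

P(≥1) = 49.2 + 44.5 + 42.0 − 23.4 − 8.8 − 16.6 + 5.6 = 92.5%

92.5%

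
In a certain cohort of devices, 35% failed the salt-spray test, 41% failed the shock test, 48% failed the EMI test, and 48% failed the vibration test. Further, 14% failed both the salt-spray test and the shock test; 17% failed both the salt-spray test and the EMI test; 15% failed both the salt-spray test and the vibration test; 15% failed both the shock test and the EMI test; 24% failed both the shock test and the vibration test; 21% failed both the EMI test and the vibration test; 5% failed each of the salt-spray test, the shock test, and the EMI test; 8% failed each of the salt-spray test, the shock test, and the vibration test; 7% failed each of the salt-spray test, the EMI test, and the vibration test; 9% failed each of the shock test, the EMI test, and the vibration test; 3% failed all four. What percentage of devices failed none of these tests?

8%

Inclusion–exclusion gives
P(union) = 35 + 41 + 48 + 48 − 14 − 17 − 15 − 15 − 24 − 21 + 5 + 8 + 7 + 9 − 3 = 92%
P(none) = 100% − 92% = 8%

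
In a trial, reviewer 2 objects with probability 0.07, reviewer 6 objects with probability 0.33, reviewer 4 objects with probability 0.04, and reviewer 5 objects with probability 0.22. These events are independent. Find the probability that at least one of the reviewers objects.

P(none) = (1 − 0.07) × (1 − 0.33) × (1 − 0.04) × (1 − 0.22) = 0.93 × 0.67 × 0.96 × 0.78 = 0.46657728
P(at least one) = 1 − 0.46657728 = 0.53342272

0.53342272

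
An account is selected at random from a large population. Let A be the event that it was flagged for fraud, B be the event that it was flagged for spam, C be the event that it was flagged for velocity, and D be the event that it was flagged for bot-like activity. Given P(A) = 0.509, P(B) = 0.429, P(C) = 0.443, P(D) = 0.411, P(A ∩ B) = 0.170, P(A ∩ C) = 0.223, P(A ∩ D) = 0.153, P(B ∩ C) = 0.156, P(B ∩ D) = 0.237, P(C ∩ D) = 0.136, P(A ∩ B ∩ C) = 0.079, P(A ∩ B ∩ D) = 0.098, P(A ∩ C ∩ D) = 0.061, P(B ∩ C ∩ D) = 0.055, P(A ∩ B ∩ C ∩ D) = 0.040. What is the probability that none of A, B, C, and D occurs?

0.030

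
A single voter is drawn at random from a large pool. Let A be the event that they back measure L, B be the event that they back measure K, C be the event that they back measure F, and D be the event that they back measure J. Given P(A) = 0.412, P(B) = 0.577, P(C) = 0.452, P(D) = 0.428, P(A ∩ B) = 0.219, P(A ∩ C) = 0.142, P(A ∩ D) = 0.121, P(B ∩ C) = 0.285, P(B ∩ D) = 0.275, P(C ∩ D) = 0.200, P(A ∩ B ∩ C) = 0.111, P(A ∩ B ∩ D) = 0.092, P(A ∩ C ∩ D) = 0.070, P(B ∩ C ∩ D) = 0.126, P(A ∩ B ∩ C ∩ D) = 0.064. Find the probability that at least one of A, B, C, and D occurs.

Inclusion–exclusion gives
P(A ∪ B ∪ C ∪ D) = 0.412 + 0.577 + 0.452 + 0.428 − 0.219 − 0.142 − 0.121 − 0.285 − 0.275 − 0.200 + 0.111 + 0.092 + 0.070 + 0.126 − 0.064 = 0.962

0.962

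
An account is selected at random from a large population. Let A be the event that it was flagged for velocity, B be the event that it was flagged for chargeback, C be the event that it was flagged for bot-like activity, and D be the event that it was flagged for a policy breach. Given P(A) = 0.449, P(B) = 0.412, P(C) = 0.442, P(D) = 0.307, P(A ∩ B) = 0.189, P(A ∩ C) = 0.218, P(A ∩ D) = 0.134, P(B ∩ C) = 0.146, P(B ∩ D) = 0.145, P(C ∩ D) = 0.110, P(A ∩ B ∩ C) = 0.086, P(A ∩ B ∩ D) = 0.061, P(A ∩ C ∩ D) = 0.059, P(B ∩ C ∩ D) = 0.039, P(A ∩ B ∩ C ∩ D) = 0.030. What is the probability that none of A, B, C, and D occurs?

0.117

Inclusion–exclusion gives
P(A ∪ B ∪ C ∪ D) = 0.449 + 0.412 + 0.442 + 0.307 − 0.189 − 0.218 − 0.134 − 0.146 − 0.145 − 0.110 + 0.086 + 0.061 + 0.059 + 0.039 − 0.030 = 0.883
P(none) = 1 − 0.883 = 0.117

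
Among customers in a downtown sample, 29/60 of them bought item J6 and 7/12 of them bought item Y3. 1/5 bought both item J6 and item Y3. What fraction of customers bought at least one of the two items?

P(at least one) = 29/60 + 7/12 − 1/5 = 13/15

13/15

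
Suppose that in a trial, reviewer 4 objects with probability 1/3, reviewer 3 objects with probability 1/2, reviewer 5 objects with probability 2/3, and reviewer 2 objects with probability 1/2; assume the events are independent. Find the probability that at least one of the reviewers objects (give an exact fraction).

P(none) = (1 − 1/3) × (1 − 1/2) × (1 − 2/3) × (1 − 1/2) = 2/3 × 1/2 × 1/3 × 1/2 = 1/18
P(at least one) = 1 − 1/18 = 17/18

17/18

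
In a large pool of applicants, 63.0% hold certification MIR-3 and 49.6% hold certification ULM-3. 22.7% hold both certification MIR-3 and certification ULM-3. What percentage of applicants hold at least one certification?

89.9%

By inclusion-exclusion,
P(≥1) = 63.0 + 49.6 − 22.7 = 89.9%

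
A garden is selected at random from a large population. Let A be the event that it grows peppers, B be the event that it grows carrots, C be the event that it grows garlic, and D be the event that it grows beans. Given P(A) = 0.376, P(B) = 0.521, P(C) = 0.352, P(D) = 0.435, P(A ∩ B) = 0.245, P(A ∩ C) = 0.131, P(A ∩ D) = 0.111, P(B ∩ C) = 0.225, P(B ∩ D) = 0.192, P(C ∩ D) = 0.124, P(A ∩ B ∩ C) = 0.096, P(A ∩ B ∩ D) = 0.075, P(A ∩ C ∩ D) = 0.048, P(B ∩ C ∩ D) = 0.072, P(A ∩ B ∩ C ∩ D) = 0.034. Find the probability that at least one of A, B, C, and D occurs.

By inclusion–exclusion:
P(A ∪ B ∪ C ∪ D) = 0.376 + 0.521 + 0.352 + 0.435 − 0.245 − 0.131 − 0.111 − 0.225 − 0.192 − 0.124 + 0.096 + 0.075 + 0.048 + 0.072 − 0.034 = 0.913

0.913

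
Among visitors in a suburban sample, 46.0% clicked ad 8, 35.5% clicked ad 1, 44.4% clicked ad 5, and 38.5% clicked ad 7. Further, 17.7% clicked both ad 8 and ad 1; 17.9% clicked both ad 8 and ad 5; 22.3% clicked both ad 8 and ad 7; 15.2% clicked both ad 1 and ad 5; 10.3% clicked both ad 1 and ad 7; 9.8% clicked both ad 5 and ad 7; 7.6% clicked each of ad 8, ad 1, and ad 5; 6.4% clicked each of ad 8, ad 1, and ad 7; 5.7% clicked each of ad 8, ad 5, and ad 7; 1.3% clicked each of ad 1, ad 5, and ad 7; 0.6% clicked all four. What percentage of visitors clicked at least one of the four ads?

P(union) = 46.0 + 35.5 + 44.4 + 38.5 − 17.7 − 17.9 − 22.3 − 15.2 − 10.3 − 9.8 + 7.6 + 6.4 + 5.7 + 1.3 − 0.6 = 91.6%

91.6%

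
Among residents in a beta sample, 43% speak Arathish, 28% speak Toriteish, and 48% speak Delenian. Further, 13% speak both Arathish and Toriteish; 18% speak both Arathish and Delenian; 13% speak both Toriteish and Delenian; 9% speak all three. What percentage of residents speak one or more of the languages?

84%

By inclusion–exclusion:
P(at least one) = 43 + 28 + 48 − 13 − 18 − 13 + 9 = 84%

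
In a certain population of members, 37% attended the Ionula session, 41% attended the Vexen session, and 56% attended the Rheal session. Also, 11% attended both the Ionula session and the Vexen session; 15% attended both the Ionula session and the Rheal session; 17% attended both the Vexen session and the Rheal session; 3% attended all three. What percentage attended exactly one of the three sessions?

57%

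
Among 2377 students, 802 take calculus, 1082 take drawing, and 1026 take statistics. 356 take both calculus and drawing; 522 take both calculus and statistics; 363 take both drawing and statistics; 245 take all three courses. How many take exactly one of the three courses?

1163

Using the inclusion–exclusion count for exactly one event:
|exactly one| = 802 + 1082 + 1026 − 2·356 − 2·522 − 2·363 + 3·245 = 1163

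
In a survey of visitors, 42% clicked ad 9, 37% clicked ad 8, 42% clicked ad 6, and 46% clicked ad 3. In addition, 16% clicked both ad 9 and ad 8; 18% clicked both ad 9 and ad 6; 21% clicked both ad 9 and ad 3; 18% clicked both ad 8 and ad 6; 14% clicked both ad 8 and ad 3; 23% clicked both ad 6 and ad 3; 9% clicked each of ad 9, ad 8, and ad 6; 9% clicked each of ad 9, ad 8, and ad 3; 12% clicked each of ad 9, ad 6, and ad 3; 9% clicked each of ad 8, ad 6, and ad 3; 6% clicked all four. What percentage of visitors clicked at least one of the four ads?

90%

P(at least one) = 42 + 37 + 42 + 46 − 16 − 18 − 21 − 18 − 14 − 23 + 9 + 9 + 12 + 9 − 6 = 90%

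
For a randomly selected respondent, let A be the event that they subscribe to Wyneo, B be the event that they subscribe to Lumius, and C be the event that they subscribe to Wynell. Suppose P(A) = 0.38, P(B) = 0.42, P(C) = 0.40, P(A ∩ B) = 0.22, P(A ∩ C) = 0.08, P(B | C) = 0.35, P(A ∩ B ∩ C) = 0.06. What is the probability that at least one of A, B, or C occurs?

P(B ∩ C) = P(C)·P(B|C) = 0.40 × 0.35 = 0.14
Using inclusion–exclusion:
P(A ∪ B ∪ C) = 0.38 + 0.42 + 0.40 − 0.22 − 0.08 − 0.14 + 0.06 = 0.82

0.82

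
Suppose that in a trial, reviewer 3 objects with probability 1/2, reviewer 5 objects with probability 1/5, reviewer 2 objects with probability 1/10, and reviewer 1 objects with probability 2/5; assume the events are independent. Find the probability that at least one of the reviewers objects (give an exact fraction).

98/125

P(none) = (1 − 1/2) × (1 − 1/5) × (1 − 1/10) × (1 − 2/5) = 1/2 × 4/5 × 9/10 × 3/5 = 27/125
P(at least one) = 1 − 27/125 = 98/125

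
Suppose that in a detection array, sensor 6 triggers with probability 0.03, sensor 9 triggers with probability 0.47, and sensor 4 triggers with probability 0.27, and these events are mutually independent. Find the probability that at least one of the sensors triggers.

0.624707

Independence gives P(none) = ∏(1 − pᵢ).
P(none) = (1 − 0.03) × (1 − 0.47) × (1 − 0.27) = 0.97 × 0.53 × 0.73 = 0.375293
P(at least one) = 1 − 0.375293 = 0.624707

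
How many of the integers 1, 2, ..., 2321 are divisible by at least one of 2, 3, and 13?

1606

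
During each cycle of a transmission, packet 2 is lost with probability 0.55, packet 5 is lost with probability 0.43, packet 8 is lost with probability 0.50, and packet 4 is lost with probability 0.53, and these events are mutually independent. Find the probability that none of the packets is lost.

P(none) = (1 − 0.55) × (1 − 0.43) × (1 − 0.50) × (1 − 0.53) = 0.45 × 0.57 × 0.50 × 0.47 = 0.0602775

0.0602775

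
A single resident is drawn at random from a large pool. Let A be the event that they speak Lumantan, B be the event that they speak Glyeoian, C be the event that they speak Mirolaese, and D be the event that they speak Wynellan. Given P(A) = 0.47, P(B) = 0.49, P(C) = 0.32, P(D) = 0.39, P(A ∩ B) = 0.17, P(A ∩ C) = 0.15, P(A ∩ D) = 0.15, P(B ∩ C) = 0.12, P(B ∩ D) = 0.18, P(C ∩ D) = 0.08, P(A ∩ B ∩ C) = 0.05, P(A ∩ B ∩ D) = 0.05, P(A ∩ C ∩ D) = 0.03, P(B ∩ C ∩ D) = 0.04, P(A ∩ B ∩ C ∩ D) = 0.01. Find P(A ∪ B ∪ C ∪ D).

0.98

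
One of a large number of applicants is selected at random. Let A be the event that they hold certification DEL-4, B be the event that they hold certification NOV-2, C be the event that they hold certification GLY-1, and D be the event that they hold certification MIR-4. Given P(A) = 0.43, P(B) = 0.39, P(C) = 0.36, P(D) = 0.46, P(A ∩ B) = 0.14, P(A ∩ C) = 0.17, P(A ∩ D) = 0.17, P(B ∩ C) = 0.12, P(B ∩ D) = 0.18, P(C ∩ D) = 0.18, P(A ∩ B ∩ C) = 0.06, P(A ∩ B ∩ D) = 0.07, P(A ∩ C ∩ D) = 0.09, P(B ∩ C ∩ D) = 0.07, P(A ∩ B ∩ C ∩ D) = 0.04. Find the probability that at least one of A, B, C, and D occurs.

Apply inclusion-exclusion:
P(A ∪ B ∪ C ∪ D) = 0.43 + 0.39 + 0.36 + 0.46 − 0.14 − 0.17 − 0.17 − 0.12 − 0.18 − 0.18 + 0.06 + 0.07 + 0.09 + 0.07 − 0.04 = 0.93

0.93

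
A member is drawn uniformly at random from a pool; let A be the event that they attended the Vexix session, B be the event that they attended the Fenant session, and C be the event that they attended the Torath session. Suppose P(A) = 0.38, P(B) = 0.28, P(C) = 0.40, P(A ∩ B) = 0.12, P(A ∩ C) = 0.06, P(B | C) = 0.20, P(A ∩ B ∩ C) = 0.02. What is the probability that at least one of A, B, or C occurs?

0.82

P(B ∩ C) = P(C)·P(B|C) = 0.40 × 0.20 = 0.08
Inclusion–exclusion gives
P(A ∪ B ∪ C) = 0.38 + 0.28 + 0.40 − 0.12 − 0.06 − 0.08 + 0.02 = 0.82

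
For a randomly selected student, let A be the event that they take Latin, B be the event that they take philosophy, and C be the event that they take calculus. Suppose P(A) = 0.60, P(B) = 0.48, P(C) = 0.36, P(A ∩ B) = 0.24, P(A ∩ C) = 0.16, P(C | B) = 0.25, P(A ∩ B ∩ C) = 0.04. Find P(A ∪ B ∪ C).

0.96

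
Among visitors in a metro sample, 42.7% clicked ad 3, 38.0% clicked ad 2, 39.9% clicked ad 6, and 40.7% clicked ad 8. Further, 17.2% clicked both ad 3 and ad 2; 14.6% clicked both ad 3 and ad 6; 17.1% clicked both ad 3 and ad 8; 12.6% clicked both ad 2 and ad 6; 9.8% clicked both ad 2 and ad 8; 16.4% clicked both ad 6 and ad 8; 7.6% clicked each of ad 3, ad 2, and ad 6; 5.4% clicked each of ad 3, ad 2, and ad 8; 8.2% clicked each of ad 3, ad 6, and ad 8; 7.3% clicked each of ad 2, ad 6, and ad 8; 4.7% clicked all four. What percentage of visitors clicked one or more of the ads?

97.4%

P(≥1) = 42.7 + 38.0 + 39.9 + 40.7 − 17.2 − 14.6 − 17.1 − 12.6 − 9.8 − 16.4 + 7.6 + 5.4 + 8.2 + 7.3 − 4.7 = 97.4%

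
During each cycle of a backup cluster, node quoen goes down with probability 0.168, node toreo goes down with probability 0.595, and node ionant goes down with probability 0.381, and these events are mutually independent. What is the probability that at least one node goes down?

Since the events are independent, P(none) is the product of the individual non-occurrence probabilities.
P(none) = (1 − 0.168) × (1 − 0.595) × (1 − 0.381) = 0.832 × 0.405 × 0.619 = 0.20857824
P(at least one) = 1 − 0.20857824 = 0.79142176

0.79142176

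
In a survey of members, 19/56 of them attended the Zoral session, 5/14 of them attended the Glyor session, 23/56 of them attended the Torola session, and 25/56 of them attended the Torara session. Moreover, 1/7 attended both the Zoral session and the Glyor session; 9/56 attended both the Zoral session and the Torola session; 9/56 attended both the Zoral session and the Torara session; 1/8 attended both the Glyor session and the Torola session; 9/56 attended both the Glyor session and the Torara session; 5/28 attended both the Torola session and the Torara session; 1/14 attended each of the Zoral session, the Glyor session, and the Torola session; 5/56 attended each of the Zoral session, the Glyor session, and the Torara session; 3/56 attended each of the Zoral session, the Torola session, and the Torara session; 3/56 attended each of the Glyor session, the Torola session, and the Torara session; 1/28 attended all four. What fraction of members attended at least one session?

P(≥1) = 19/56 + 5/14 + 23/56 + 25/56 − 1/7 − 9/56 − 9/56 − 1/8 − 9/56 − 5/28 + 1/14 + 5/56 + 3/56 + 3/56 − 1/28 = 6/7

6/7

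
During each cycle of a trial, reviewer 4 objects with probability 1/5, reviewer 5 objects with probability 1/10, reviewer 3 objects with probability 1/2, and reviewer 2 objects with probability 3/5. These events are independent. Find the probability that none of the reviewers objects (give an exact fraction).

Since the events are independent, P(none) is the product of the individual non-occurrence probabilities.
P(none) = (1 − 1/5) × (1 − 1/10) × (1 − 1/2) × (1 − 3/5) = 4/5 × 9/10 × 1/2 × 2/5 = 18/125

18/125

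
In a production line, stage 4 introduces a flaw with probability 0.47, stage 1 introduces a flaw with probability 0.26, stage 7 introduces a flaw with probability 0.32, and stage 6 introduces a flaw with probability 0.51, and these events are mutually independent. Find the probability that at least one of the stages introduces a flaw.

0.86931896

P(none) = (1 − 0.47) × (1 − 0.26) × (1 − 0.32) × (1 − 0.51) = 0.53 × 0.74 × 0.68 × 0.49 = 0.13068104
P(at least one) = 1 − 0.13068104 = 0.86931896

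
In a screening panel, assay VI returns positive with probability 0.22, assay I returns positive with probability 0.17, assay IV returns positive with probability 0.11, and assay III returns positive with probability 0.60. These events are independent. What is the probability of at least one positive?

0.7695256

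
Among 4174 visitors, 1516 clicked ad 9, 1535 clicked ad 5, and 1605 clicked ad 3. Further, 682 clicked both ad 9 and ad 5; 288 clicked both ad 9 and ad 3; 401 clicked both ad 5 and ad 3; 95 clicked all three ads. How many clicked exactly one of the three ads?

|exactly one| = 1516 + 1535 + 1605 − 2·682 − 2·288 − 2·401 + 3·95 = 2199

2199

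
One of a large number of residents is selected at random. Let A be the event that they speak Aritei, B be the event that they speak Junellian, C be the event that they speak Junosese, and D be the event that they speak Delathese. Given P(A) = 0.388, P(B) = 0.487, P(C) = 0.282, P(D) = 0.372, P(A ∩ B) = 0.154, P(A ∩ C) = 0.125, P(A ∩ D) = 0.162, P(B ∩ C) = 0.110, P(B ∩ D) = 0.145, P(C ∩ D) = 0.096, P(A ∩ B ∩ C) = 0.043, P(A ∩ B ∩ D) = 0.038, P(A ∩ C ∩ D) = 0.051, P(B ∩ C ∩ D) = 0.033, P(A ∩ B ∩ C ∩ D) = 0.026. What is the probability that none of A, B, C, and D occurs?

0.124

Inclusion–exclusion gives
P(A ∪ B ∪ C ∪ D) = 0.388 + 0.487 + 0.282 + 0.372 − 0.154 − 0.125 − 0.162 − 0.110 − 0.145 − 0.096 + 0.043 + 0.038 + 0.051 + 0.033 − 0.026 = 0.876
P(none) = 1 − 0.876 = 0.124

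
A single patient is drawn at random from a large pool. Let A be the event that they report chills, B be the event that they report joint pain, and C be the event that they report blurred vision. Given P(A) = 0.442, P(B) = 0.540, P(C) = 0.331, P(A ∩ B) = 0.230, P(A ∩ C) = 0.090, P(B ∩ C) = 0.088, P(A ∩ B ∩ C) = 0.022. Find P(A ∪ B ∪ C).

0.927

P(A ∪ B ∪ C) = 0.442 + 0.540 + 0.331 − 0.230 − 0.090 − 0.088 + 0.022 = 0.927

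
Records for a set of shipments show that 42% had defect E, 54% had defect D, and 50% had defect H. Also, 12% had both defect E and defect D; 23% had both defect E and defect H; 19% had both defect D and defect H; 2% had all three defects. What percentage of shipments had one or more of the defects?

94%

Apply inclusion-exclusion:
P(union) = 42 + 54 + 50 − 12 − 23 − 19 + 2 = 94%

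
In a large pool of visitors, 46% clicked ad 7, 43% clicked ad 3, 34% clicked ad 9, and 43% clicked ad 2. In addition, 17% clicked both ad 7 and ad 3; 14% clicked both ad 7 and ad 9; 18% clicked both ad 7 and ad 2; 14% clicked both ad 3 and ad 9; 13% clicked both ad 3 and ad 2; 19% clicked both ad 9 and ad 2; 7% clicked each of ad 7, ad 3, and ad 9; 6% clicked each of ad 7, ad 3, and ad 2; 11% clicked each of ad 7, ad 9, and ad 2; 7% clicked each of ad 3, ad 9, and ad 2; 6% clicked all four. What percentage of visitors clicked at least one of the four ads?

96%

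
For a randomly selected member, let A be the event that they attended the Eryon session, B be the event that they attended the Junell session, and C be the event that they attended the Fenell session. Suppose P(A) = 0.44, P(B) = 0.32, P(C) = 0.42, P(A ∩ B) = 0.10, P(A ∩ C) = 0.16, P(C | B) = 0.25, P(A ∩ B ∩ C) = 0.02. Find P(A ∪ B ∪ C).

P(B ∩ C) = P(B)·P(C|B) = 0.32 × 0.25 = 0.08
P(A ∪ B ∪ C) = 0.44 + 0.32 + 0.42 − 0.10 − 0.16 − 0.08 + 0.02 = 0.86

0.86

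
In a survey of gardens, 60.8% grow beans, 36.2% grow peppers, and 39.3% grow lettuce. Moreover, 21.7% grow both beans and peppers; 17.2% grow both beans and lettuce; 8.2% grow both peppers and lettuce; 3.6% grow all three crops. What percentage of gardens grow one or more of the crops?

P(at least one) = 60.8 + 36.2 + 39.3 − 21.7 − 17.2 − 8.2 + 3.6 = 92.8%

92.8%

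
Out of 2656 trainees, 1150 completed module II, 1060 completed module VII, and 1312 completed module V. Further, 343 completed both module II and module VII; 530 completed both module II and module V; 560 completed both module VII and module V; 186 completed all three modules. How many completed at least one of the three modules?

2275

Inclusion–exclusion gives
|union| = 1150 + 1060 + 1312 − 343 − 530 − 560 + 186 = 2275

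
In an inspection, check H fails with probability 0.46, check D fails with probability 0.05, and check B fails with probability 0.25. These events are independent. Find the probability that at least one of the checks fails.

0.61525

P(none) = (1 − 0.46) × (1 − 0.05) × (1 − 0.25) = 0.54 × 0.95 × 0.75 = 0.38475
P(at least one) = 1 − 0.38475 = 0.61525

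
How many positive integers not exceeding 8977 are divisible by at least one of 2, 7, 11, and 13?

Apply inclusion-exclusion:
4488 + 1282 + 816 + 690 − 641 − 408 − 345 − 116 − 98 − 62 + 58 + 49 + 31 + 8 − 4 = 5748

5748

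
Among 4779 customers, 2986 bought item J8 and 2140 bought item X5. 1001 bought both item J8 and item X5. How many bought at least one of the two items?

4125

By inclusion–exclusion:
|union| = 2986 + 2140 − 1001 = 4125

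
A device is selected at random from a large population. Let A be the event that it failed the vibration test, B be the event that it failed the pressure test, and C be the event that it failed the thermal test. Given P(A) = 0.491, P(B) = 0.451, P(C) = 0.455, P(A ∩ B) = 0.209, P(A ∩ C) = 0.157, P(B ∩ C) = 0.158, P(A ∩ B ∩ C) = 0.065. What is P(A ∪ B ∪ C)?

0.938

By inclusion-exclusion,
P(A ∪ B ∪ C) = 0.491 + 0.451 + 0.455 − 0.209 − 0.157 − 0.158 + 0.065 = 0.938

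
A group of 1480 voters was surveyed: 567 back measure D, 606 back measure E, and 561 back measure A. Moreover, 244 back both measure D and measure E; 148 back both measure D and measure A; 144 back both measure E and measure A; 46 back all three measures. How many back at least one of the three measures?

1244

By inclusion–exclusion:
|union| = 567 + 606 + 561 − 244 − 148 − 144 + 46 = 1244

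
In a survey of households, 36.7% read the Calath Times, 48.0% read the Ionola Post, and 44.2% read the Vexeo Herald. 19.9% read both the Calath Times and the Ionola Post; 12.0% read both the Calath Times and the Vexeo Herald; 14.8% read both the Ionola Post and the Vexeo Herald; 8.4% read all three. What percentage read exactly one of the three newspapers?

60.7%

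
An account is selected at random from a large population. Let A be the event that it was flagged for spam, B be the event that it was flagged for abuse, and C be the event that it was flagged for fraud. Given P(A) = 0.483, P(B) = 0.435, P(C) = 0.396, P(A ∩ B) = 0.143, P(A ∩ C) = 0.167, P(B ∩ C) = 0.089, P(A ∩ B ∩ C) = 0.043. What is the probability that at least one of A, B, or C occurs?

P(A ∪ B ∪ C) = 0.483 + 0.435 + 0.396 − 0.143 − 0.167 − 0.089 + 0.043 = 0.958

0.958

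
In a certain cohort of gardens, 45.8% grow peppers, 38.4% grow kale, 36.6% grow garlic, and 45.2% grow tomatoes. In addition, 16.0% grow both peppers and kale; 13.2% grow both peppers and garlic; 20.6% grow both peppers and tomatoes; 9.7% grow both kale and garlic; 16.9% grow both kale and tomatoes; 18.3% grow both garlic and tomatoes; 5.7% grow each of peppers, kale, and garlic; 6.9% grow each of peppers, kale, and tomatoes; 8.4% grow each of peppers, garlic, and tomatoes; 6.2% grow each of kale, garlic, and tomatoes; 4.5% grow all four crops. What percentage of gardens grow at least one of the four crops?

94.0%

P(union) = 45.8 + 38.4 + 36.6 + 45.2 − 16.0 − 13.2 − 20.6 − 9.7 − 16.9 − 18.3 + 5.7 + 6.9 + 8.4 + 6.2 − 4.5 = 94.0%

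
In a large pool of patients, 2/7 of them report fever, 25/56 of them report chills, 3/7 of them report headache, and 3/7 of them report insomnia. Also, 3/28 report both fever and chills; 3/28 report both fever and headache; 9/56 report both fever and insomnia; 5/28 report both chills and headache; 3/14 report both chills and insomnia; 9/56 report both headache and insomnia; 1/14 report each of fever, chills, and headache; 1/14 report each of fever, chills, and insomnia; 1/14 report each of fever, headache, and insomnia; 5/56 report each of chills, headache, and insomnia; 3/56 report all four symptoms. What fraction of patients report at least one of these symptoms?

By inclusion–exclusion:
P(at least one) = 2/7 + 25/56 + 3/7 + 3/7 − 3/28 − 3/28 − 9/56 − 5/28 − 3/14 − 9/56 + 1/14 + 1/14 + 1/14 + 5/56 − 3/56 = 51/56

51/56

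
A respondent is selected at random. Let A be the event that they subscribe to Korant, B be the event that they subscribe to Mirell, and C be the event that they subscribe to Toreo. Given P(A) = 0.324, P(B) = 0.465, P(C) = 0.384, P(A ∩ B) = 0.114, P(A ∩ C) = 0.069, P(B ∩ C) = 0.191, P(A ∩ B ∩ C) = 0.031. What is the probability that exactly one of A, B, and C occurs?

0.518

Using the inclusion–exclusion count for exactly one event:
P(exactly one) = 0.324 + 0.465 + 0.384 − 2·0.114 − 2·0.069 − 2·0.191 + 3·0.031 = 0.518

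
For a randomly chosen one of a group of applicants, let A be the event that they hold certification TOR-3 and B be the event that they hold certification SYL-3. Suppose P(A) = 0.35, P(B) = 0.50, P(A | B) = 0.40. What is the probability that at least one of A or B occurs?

P(A ∩ B) = P(B)·P(A|B) = 0.50 × 0.40 = 0.20
By inclusion–exclusion:
P(A ∪ B) = 0.35 + 0.50 − 0.20 = 0.65

0.65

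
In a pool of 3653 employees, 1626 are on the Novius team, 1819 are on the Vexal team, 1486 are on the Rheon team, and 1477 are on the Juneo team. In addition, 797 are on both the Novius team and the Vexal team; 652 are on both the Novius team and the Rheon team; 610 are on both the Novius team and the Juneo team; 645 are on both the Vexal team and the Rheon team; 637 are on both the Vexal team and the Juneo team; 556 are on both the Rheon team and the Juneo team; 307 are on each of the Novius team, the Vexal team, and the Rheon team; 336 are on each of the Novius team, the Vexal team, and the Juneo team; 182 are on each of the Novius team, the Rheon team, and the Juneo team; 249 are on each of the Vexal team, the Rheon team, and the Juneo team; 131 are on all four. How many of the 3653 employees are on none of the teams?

Inclusion–exclusion gives
N(≥1) = 1626 + 1819 + 1486 + 1477 − 797 − 652 − 610 − 645 − 637 − 556 + 307 + 336 + 182 + 249 − 131 = 3454
None: 3653 − 3454 = 199

199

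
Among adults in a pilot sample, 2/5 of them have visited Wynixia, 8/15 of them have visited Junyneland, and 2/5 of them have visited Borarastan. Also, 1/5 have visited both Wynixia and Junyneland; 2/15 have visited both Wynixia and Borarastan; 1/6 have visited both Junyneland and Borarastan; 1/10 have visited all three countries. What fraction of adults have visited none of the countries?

1/15

P(at least one) = 2/5 + 8/15 + 2/5 − 1/5 − 2/15 − 1/6 + 1/10 = 14/15
P(none) = 1 − 14/15 = 1/15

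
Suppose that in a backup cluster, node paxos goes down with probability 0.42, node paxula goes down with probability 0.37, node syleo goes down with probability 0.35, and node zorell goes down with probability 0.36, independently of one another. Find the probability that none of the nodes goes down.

0.1520064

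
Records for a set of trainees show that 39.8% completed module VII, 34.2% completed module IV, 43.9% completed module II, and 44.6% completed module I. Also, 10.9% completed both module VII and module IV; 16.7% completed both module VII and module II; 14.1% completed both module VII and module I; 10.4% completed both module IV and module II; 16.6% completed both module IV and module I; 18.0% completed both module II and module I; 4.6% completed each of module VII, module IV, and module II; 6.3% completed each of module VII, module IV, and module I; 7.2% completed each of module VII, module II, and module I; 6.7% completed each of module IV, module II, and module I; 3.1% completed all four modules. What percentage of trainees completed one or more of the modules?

97.5%

Apply inclusion-exclusion:
P(union) = 39.8 + 34.2 + 43.9 + 44.6 − 10.9 − 16.7 − 14.1 − 10.4 − 16.6 − 18.0 + 4.6 + 6.3 + 7.2 + 6.7 − 3.1 = 97.5%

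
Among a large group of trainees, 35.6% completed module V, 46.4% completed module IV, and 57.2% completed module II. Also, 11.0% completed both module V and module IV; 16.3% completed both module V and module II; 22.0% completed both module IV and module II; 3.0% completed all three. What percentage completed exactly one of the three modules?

49.6%

P(exactly one) = 35.6 + 46.4 + 57.2 − 2·11.0 − 2·16.3 − 2·22.0 + 3·3.0 = 49.6%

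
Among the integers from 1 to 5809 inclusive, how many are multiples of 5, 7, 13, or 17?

2347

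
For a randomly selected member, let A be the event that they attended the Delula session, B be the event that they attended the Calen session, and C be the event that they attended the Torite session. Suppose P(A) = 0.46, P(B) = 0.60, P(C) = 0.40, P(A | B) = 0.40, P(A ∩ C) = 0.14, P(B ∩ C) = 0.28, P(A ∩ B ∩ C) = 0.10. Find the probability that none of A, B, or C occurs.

0.10

P(A ∩ B) = P(B)·P(A|B) = 0.60 × 0.40 = 0.24
P(A ∪ B ∪ C) = 0.46 + 0.60 + 0.40 − 0.24 − 0.14 − 0.28 + 0.10 = 0.90
P(none) = 1 − 0.90 = 0.10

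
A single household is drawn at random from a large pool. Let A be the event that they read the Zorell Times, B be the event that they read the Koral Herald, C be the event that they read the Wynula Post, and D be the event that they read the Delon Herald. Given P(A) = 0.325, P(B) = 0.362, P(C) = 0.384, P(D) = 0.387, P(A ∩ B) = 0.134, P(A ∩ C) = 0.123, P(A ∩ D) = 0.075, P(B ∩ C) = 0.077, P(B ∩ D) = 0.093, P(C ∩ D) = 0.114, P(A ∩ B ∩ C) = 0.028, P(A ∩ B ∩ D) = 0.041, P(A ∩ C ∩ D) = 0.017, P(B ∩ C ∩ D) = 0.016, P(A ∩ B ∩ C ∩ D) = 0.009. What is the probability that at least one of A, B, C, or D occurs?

By inclusion-exclusion,
P(A ∪ B ∪ C ∪ D) = 0.325 + 0.362 + 0.384 + 0.387 − 0.134 − 0.123 − 0.075 − 0.077 − 0.093 − 0.114 + 0.028 + 0.041 + 0.017 + 0.016 − 0.009 = 0.935

0.935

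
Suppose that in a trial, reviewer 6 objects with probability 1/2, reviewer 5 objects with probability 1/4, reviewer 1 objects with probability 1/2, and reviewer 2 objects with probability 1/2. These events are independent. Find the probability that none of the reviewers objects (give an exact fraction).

P(none) = (1 − 1/2) × (1 − 1/4) × (1 − 1/2) × (1 − 1/2) = 1/2 × 3/4 × 1/2 × 1/2 = 3/32

3/32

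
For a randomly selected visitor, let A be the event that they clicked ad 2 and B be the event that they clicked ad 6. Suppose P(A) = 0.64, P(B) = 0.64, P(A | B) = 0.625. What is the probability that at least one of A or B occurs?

0.88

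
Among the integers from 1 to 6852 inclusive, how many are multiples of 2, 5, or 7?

4502

Using inclusion–exclusion:
3426 + 1370 + 978 − 685 − 489 − 195 + 97 = 4502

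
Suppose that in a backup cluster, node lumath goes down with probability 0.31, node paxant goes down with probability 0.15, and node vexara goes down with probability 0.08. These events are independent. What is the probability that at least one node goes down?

0.46042

P(none) = (1 − 0.31) × (1 − 0.15) × (1 − 0.08) = 0.69 × 0.85 × 0.92 = 0.53958
P(at least one) = 1 − 0.53958 = 0.46042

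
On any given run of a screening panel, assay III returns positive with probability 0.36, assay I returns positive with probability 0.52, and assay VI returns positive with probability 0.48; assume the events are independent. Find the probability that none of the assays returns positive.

0.159744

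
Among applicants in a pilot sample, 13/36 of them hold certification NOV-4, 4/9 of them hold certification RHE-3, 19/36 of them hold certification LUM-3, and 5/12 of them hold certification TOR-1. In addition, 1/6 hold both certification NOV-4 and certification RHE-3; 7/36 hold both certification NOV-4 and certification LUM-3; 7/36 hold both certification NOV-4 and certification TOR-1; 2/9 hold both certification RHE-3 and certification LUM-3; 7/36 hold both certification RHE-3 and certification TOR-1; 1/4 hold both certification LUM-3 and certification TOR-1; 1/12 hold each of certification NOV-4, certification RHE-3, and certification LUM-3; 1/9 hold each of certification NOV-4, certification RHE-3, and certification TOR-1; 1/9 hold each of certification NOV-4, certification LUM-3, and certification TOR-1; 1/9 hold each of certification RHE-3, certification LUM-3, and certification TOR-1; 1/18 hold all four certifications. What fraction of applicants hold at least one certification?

8/9

Apply inclusion-exclusion:
P(union) = 13/36 + 4/9 + 19/36 + 5/12 − 1/6 − 7/36 − 7/36 − 2/9 − 7/36 − 1/4 + 1/12 + 1/9 + 1/9 + 1/9 − 1/18 = 8/9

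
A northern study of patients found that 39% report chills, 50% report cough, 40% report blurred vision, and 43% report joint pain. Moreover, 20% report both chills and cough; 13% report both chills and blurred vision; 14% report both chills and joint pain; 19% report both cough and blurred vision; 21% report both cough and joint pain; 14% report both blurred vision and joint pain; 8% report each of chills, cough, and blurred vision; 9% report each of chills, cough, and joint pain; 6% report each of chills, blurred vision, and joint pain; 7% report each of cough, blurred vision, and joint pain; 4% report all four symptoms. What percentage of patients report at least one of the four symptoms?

97%

P(at least one) = 39 + 50 + 40 + 43 − 20 − 13 − 14 − 19 − 21 − 14 + 8 + 9 + 6 + 7 − 4 = 97%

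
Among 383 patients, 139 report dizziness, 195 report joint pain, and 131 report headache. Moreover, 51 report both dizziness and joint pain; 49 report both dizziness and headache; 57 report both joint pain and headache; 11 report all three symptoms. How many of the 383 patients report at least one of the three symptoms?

319

|at least one| = 139 + 195 + 131 − 51 − 49 − 57 + 11 = 319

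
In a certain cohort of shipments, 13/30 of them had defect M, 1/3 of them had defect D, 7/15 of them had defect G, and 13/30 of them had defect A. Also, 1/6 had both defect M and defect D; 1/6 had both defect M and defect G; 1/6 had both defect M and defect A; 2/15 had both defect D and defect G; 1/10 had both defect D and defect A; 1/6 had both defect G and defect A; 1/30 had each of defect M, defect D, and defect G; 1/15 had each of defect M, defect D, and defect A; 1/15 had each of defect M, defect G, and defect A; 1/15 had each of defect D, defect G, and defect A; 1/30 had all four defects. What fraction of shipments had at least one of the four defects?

29/30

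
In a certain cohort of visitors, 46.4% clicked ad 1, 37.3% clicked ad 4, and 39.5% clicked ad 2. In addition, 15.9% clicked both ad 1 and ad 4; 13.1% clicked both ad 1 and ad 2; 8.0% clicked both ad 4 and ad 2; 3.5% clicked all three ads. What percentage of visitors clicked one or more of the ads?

89.7%

By inclusion-exclusion,
P(at least one) = 46.4 + 37.3 + 39.5 − 15.9 − 13.1 − 8.0 + 3.5 = 89.7%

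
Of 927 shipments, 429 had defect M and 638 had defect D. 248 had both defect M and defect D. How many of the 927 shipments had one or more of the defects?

Apply inclusion-exclusion:
|at least one| = 429 + 638 − 248 = 819

819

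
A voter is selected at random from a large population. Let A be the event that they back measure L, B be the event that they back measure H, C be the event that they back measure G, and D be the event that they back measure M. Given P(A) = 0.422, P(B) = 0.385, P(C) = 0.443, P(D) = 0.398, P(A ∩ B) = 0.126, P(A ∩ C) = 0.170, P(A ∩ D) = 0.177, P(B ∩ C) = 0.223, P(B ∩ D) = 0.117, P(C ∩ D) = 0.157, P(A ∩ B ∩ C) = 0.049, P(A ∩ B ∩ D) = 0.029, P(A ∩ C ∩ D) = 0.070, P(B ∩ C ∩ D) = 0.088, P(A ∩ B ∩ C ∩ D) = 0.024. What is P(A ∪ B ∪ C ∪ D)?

0.890

Apply inclusion-exclusion:
P(A ∪ B ∪ C ∪ D) = 0.422 + 0.385 + 0.443 + 0.398 − 0.126 − 0.170 − 0.177 − 0.223 − 0.117 − 0.157 + 0.049 + 0.029 + 0.070 + 0.088 − 0.024 = 0.890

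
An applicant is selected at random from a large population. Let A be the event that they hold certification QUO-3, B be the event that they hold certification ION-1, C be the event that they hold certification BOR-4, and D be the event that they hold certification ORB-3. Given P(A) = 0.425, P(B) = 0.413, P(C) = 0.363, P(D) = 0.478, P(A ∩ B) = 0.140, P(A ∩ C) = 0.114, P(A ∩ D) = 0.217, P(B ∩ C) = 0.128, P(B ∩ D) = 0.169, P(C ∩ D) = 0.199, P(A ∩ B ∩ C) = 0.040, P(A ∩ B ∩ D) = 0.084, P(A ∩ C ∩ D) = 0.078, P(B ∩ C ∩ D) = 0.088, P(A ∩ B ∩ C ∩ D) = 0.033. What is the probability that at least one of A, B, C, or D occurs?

Apply inclusion-exclusion:
P(A ∪ B ∪ C ∪ D) = 0.425 + 0.413 + 0.363 + 0.478 − 0.140 − 0.114 − 0.217 − 0.128 − 0.169 − 0.199 + 0.040 + 0.084 + 0.078 + 0.088 − 0.033 = 0.969

0.969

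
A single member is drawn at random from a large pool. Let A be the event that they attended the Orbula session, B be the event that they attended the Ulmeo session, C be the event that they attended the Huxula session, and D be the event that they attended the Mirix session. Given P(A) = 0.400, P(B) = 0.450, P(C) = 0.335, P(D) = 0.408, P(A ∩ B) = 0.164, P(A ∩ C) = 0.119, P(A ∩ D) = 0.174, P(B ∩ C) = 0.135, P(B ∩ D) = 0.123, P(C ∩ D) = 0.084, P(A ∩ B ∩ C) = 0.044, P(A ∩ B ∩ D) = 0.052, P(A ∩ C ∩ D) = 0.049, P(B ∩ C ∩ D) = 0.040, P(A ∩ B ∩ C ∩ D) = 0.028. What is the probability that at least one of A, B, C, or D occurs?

P(A ∪ B ∪ C ∪ D) = 0.400 + 0.450 + 0.335 + 0.408 − 0.164 − 0.119 − 0.174 − 0.135 − 0.123 − 0.084 + 0.044 + 0.052 + 0.049 + 0.040 − 0.028 = 0.951

0.951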